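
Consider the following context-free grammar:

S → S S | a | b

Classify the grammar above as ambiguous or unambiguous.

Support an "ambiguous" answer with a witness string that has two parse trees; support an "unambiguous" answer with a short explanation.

Ambiguous - the string 'a a a a a' has two distinct parse trees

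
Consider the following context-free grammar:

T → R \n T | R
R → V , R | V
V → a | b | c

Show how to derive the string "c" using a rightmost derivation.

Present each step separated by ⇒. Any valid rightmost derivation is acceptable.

T ⇒ R ⇒ V ⇒ c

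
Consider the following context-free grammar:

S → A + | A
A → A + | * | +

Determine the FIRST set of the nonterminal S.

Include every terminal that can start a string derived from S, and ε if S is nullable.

We compute FIRST(S) using the standard algorithm.
FIRST(A) = {*, +}
FIRST(S) = {*, +}
Therefore, FIRST(S) = {*, +}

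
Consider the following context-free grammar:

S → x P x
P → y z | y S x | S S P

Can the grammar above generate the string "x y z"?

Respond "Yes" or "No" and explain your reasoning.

No - no valid derivation exists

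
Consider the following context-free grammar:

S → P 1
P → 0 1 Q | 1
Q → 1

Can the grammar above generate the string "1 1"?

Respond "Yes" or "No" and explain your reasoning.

Yes - a valid derivation exists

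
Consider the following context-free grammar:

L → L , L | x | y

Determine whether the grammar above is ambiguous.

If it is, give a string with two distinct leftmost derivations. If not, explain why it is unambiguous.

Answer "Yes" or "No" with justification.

Yes - the string 'y , y , x , x , x' has two distinct leftmost derivations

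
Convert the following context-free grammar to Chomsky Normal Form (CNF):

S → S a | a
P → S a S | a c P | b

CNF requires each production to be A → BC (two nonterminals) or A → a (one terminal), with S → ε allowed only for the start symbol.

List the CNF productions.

TA → a; S → a; TC → c; P → b; S → S TA; P → S X0; X0 → TA S; P → TA X1; X1 → TC P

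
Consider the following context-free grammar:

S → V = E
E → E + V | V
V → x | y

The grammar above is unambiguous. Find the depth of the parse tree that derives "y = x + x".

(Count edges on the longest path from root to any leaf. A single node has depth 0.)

4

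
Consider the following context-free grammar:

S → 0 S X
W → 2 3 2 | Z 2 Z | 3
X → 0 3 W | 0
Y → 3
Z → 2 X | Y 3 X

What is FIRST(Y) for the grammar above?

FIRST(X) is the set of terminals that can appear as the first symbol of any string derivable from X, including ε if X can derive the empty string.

We compute FIRST(Y) using the standard algorithm.
FIRST(S) = {0}
FIRST(W) = {2, 3}
FIRST(X) = {0}
FIRST(Y) = {3}
FIRST(Z) = {2, 3}
Therefore, FIRST(Y) = {3}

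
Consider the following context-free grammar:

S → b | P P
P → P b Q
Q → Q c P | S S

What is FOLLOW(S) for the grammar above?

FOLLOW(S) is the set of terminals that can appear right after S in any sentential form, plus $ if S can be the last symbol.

We compute FOLLOW(S) using the standard algorithm.
FOLLOW(S) starts with {$}.
FIRST(P) = {}
FIRST(Q) = {b}
FIRST(S) = {b}
FOLLOW(P) = {$, b, c}
FOLLOW(Q) = {$, b, c}
FOLLOW(S) = {$, b, c}
Therefore, FOLLOW(S) = {$, b, c}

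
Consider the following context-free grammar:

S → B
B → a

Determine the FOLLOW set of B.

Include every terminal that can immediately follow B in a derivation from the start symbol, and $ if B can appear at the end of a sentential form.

We compute FOLLOW(B) using the standard algorithm.
FOLLOW(S) starts with {$}.
FIRST(B) = {a}
FIRST(S) = {a}
FOLLOW(B) = {$}
FOLLOW(S) = {$}
Therefore, FOLLOW(B) = {$}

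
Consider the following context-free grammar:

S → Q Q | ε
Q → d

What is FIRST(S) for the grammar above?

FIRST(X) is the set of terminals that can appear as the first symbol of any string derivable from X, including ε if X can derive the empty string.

We compute FIRST(S) using the standard algorithm.
FIRST(Q) = {d}
FIRST(S) = {d, ε}
Therefore, FIRST(S) = {d, ε}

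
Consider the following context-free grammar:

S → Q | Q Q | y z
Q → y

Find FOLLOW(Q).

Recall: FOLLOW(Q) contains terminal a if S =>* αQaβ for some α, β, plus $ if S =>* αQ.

We compute FOLLOW(Q) using the standard algorithm.
FOLLOW(S) starts with {$}.
FIRST(Q) = {y}
FIRST(S) = {y}
FOLLOW(Q) = {$, y}
FOLLOW(S) = {$}
Therefore, FOLLOW(Q) = {$, y}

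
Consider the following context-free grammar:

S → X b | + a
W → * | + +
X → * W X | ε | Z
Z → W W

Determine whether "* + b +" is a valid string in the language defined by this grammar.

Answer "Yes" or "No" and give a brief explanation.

No - no valid derivation exists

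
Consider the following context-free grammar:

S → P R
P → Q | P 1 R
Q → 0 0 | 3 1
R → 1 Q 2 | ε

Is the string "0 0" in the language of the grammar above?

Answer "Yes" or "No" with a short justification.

Yes - a valid derivation exists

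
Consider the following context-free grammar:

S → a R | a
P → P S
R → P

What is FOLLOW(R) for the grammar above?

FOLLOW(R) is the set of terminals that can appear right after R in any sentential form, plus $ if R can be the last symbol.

We compute FOLLOW(R) using the standard algorithm.
FOLLOW(S) starts with {$}.
FIRST(P) = {}
FIRST(R) = {}
FIRST(S) = {a}
FOLLOW(P) = {$, a}
FOLLOW(R) = {$, a}
FOLLOW(S) = {$, a}
Therefore, FOLLOW(R) = {$, a}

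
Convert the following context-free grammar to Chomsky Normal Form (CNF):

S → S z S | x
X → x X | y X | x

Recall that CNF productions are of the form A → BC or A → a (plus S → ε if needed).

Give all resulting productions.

TZ → z; S → x; TX → x; TY → y; X → x; S → S X0; X0 → TZ S; X → TX X; X → TY X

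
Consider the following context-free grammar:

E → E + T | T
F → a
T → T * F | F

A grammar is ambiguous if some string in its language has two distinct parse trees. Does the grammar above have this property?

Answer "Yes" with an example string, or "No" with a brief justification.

No - the grammar is unambiguous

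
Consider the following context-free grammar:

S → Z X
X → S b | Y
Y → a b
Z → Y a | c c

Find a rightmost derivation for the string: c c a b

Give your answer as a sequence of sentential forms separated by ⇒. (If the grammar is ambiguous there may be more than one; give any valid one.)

S ⇒ Z X ⇒ Z Y ⇒ Z a b ⇒ c c a b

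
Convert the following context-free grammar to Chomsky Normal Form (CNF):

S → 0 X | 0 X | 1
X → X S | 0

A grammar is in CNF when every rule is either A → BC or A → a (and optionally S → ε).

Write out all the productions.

T0 → 0; S → 1; X → 0; S → T0 X; S → T0 X; X → X S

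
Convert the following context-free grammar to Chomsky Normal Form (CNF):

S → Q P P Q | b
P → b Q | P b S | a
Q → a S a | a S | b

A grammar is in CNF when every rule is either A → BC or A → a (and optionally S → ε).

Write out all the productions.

S → b; TB → b; P → a; TA → a; Q → b; S → Q X0; X0 → P X1; X1 → P Q; P → TB Q; P → P X2; X2 → TB S; Q → TA X3; X3 → S TA; Q → TA S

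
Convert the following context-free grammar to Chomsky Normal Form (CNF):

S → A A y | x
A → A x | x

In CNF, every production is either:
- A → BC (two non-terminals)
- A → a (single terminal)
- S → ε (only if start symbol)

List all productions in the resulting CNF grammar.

TY → y; S → x; TX → x; A → x; S → A X0; X0 → A TY; A → A TX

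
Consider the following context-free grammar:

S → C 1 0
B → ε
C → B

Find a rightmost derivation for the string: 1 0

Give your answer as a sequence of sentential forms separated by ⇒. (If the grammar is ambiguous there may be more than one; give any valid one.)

S ⇒ C 1 0 ⇒ B 1 0 ⇒ 1 0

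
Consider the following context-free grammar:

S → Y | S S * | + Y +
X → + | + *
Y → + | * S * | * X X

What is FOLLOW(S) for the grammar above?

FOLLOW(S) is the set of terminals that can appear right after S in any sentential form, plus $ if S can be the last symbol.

We compute FOLLOW(S) using the standard algorithm.
FOLLOW(S) starts with {$}.
FIRST(S) = {*, +}
FIRST(X) = {+}
FIRST(Y) = {*, +}
FOLLOW(S) = {$, *, +}
FOLLOW(X) = {$, *, +}
FOLLOW(Y) = {$, *, +}
Therefore, FOLLOW(S) = {$, *, +}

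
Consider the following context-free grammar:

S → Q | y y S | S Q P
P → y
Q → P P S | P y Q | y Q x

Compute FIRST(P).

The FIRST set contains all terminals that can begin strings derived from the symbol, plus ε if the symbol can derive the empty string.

We compute FIRST(P) using the standard algorithm.
FIRST(P) = {y}
FIRST(Q) = {y}
FIRST(S) = {y}
Therefore, FIRST(P) = {y}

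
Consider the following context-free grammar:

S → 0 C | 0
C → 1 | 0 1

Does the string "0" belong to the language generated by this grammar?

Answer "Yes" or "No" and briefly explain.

Yes - a valid derivation exists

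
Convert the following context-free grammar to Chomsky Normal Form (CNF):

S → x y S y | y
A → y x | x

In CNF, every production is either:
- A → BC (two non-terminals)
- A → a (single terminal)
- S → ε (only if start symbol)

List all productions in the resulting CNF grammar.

TX → x; TY → y; S → y; A → x; S → TX X0; X0 → TY X1; X1 → S TY; A → TY TX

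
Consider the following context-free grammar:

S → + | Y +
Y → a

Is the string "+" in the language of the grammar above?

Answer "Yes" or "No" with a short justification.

Yes - a valid derivation exists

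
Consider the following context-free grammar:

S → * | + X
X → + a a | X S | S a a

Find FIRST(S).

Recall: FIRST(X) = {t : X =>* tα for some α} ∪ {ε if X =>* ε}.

We compute FIRST(S) using the standard algorithm.
FIRST(S) = {*, +}
FIRST(X) = {*, +}
Therefore, FIRST(S) = {*, +}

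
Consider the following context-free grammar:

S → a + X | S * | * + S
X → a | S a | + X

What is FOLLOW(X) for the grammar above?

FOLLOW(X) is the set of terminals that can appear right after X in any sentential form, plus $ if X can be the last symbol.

We compute FOLLOW(X) using the standard algorithm.
FOLLOW(S) starts with {$}.
FIRST(S) = {*, a}
FIRST(X) = {*, +, a}
FOLLOW(S) = {$, *, a}
FOLLOW(X) = {$, *, a}
Therefore, FOLLOW(X) = {$, *, a}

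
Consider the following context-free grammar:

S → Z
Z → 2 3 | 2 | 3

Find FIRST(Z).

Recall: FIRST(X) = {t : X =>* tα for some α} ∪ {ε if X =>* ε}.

We compute FIRST(Z) using the standard algorithm.
FIRST(S) = {2, 3}
FIRST(Z) = {2, 3}
Therefore, FIRST(Z) = {2, 3}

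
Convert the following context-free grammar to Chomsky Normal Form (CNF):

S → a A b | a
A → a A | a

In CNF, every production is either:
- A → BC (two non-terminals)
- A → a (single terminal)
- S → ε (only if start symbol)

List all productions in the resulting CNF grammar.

TA → a; TB → b; S → a; A → a; S → TA X0; X0 → A TB; A → TA A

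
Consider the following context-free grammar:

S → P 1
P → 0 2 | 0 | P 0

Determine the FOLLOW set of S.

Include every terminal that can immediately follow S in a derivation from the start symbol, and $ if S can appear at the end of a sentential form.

We compute FOLLOW(S) using the standard algorithm.
FOLLOW(S) starts with {$}.
FIRST(P) = {0}
FIRST(S) = {0}
FOLLOW(P) = {0, 1}
FOLLOW(S) = {$}
Therefore, FOLLOW(S) = {$}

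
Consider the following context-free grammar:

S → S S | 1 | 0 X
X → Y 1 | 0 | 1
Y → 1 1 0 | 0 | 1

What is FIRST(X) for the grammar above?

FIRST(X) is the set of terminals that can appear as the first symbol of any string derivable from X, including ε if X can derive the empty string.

We compute FIRST(X) using the standard algorithm.
FIRST(S) = {0, 1}
FIRST(X) = {0, 1}
FIRST(Y) = {0, 1}
Therefore, FIRST(X) = {0, 1}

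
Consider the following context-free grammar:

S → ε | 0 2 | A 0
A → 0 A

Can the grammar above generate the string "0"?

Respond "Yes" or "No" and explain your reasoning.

No - no valid derivation exists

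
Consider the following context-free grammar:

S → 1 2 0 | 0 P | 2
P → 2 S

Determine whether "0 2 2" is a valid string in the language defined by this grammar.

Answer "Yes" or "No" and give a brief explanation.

Yes - a valid derivation exists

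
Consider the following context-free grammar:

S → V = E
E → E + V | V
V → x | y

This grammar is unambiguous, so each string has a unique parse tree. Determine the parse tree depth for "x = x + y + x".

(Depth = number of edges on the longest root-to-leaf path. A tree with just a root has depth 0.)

5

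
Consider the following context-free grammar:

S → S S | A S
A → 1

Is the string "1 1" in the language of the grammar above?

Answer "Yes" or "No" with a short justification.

No - no valid derivation exists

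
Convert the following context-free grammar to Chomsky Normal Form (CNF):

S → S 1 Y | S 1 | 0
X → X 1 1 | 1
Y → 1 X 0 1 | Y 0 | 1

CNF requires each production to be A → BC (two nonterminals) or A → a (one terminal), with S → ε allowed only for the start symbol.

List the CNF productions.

T1 → 1; S → 0; X → 1; T0 → 0; Y → 1; S → S X0; X0 → T1 Y; S → S T1; X → X X1; X1 → T1 T1; Y → T1 X2; X2 → X X3; X3 → T0 T1; Y → Y T0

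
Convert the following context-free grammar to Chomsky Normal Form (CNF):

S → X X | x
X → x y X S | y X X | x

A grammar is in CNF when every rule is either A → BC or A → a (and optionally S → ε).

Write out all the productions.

S → x; TX → x; TY → y; X → x; S → X X; X → TX X0; X0 → TY X1; X1 → X S; X → TY X2; X2 → X X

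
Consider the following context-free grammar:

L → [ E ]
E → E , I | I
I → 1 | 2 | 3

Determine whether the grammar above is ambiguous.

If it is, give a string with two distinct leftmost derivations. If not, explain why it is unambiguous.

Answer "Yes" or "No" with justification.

No - the grammar is unambiguous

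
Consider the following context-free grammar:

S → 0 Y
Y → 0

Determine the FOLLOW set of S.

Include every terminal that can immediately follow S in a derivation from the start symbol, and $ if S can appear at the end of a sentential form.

We compute FOLLOW(S) using the standard algorithm.
FOLLOW(S) starts with {$}.
FIRST(S) = {0}
FIRST(Y) = {0}
FOLLOW(S) = {$}
FOLLOW(Y) = {$}
Therefore, FOLLOW(S) = {$}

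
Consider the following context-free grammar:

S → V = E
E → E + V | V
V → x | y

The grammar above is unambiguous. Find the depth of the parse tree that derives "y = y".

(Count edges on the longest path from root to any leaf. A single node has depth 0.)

3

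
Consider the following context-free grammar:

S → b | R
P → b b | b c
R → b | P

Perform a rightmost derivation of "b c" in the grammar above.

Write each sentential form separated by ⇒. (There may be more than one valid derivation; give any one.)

S ⇒ R ⇒ P ⇒ b c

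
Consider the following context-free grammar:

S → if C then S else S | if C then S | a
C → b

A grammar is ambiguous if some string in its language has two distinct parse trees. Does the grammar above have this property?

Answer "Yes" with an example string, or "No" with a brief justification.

Yes - the string 'if b then if b then if b then a else a else a' has two distinct parse trees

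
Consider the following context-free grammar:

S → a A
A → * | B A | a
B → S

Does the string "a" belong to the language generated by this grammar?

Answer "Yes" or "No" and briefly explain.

No - no valid derivation exists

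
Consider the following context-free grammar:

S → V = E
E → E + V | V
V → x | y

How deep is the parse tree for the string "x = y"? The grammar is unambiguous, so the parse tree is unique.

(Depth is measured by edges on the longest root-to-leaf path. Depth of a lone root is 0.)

3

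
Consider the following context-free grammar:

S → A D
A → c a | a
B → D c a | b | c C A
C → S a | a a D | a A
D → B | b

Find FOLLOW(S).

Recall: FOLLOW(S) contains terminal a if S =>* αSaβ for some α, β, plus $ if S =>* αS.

We compute FOLLOW(S) using the standard algorithm.
FOLLOW(S) starts with {$}.
FIRST(A) = {a, c}
FIRST(B) = {b, c}
FIRST(C) = {a, c}
FIRST(D) = {b, c}
FIRST(S) = {a, c}
FOLLOW(A) = {$, a, b, c}
FOLLOW(B) = {$, a, c}
FOLLOW(C) = {a, c}
FOLLOW(D) = {$, a, c}
FOLLOW(S) = {$, a}
Therefore, FOLLOW(S) = {$, a}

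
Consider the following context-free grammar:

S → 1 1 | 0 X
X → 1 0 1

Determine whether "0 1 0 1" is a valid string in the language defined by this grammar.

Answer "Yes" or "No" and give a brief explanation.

Yes - a valid derivation exists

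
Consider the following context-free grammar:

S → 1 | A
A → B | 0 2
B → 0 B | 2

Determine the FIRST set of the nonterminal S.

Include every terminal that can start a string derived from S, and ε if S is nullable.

We compute FIRST(S) using the standard algorithm.
FIRST(A) = {0, 2}
FIRST(B) = {0, 2}
FIRST(S) = {0, 1, 2}
Therefore, FIRST(S) = {0, 1, 2}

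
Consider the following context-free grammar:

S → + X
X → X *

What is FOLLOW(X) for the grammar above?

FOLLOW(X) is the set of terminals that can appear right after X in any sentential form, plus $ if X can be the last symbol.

We compute FOLLOW(X) using the standard algorithm.
FOLLOW(S) starts with {$}.
FIRST(S) = {+}
FIRST(X) = {}
FOLLOW(S) = {$}
FOLLOW(X) = {$, *}
Therefore, FOLLOW(X) = {$, *}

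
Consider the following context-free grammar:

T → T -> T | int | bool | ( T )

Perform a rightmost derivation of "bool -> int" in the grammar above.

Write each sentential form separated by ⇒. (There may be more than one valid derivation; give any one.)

T ⇒ T -> T ⇒ T -> int ⇒ bool -> int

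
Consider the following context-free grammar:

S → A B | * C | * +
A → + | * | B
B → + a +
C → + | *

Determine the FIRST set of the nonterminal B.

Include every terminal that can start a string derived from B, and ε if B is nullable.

We compute FIRST(B) using the standard algorithm.
FIRST(A) = {*, +}
FIRST(B) = {+}
FIRST(C) = {*, +}
FIRST(S) = {*, +}
Therefore, FIRST(B) = {+}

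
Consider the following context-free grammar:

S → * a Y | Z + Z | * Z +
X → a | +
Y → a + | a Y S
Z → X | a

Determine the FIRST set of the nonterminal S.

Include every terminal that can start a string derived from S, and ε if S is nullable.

We compute FIRST(S) using the standard algorithm.
FIRST(S) = {*, +, a}
FIRST(X) = {+, a}
FIRST(Y) = {a}
FIRST(Z) = {+, a}
Therefore, FIRST(S) = {*, +, a}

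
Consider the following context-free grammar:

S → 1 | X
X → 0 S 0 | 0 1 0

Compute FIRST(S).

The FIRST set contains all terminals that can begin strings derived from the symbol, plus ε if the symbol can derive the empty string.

We compute FIRST(S) using the standard algorithm.
FIRST(S) = {0, 1}
FIRST(X) = {0}
Therefore, FIRST(S) = {0, 1}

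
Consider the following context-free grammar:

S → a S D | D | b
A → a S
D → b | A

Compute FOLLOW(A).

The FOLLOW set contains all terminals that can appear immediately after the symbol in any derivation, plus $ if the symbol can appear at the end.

We compute FOLLOW(A) using the standard algorithm.
FOLLOW(S) starts with {$}.
FIRST(A) = {a}
FIRST(D) = {a, b}
FIRST(S) = {a, b}
FOLLOW(A) = {$, a, b}
FOLLOW(D) = {$, a, b}
FOLLOW(S) = {$, a, b}
Therefore, FOLLOW(A) = {$, a, b}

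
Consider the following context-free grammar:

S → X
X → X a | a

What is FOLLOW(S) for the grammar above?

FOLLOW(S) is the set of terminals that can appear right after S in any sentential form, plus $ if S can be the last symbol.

We compute FOLLOW(S) using the standard algorithm.
FOLLOW(S) starts with {$}.
FIRST(S) = {a}
FIRST(X) = {a}
FOLLOW(S) = {$}
FOLLOW(X) = {$, a}
Therefore, FOLLOW(S) = {$}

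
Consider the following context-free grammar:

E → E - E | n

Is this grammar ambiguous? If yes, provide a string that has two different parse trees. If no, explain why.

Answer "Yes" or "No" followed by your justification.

Yes - the string 'n - n - n - n' has two distinct leftmost derivations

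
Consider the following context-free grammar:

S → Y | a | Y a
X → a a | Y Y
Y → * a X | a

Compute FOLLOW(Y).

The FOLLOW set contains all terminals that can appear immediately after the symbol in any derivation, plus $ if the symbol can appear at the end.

We compute FOLLOW(Y) using the standard algorithm.
FOLLOW(S) starts with {$}.
FIRST(S) = {*, a}
FIRST(X) = {*, a}
FIRST(Y) = {*, a}
FOLLOW(S) = {$}
FOLLOW(X) = {$, *, a}
FOLLOW(Y) = {$, *, a}
Therefore, FOLLOW(Y) = {$, *, a}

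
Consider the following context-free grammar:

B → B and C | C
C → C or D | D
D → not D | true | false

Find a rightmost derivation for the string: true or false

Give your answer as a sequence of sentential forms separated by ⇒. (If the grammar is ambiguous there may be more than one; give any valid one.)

B ⇒ C ⇒ C or D ⇒ C or false ⇒ D or false ⇒ true or false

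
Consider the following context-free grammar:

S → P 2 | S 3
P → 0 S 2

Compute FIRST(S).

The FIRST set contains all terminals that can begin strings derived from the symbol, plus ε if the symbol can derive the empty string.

We compute FIRST(S) using the standard algorithm.
FIRST(P) = {0}
FIRST(S) = {0}
Therefore, FIRST(S) = {0}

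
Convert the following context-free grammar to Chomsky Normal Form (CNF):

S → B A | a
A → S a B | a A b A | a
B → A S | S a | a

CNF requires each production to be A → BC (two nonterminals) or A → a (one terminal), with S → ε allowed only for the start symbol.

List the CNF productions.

S → a; TA → a; TB → b; A → a; B → a; S → B A; A → S X0; X0 → TA B; A → TA X1; X1 → A X2; X2 → TB A; B → A S; B → S TA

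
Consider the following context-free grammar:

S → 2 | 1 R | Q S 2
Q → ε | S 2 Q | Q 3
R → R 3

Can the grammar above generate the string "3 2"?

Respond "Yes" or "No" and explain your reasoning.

No - no valid derivation exists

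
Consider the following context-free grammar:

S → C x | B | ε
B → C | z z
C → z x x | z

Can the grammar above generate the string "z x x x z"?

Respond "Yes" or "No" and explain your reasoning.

No - no valid derivation exists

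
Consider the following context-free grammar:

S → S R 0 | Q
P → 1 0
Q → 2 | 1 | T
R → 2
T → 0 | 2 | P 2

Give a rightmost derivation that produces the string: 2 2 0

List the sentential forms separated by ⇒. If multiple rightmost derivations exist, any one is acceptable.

S ⇒ S R 0 ⇒ S 2 0 ⇒ Q 2 0 ⇒ 2 2 0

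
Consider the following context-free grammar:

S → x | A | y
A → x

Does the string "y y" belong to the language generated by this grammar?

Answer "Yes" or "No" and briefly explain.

No - no valid derivation exists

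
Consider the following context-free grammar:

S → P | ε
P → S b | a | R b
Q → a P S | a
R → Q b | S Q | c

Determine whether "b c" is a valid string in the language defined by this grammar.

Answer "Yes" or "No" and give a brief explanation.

No - no valid derivation exists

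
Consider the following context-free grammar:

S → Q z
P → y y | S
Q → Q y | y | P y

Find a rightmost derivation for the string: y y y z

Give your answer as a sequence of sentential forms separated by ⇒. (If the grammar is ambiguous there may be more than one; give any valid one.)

S ⇒ Q z ⇒ P y z ⇒ y y y z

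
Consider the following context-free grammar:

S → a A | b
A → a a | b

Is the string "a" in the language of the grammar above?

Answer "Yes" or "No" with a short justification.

No - no valid derivation exists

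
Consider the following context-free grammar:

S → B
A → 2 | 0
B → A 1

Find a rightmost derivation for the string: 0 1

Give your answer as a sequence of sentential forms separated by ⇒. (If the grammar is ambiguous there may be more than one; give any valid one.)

S ⇒ B ⇒ A 1 ⇒ 0 1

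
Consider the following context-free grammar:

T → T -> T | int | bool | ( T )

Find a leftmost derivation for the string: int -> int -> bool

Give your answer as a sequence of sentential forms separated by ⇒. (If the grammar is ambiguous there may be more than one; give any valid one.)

T ⇒ T -> T ⇒ int -> T ⇒ int -> T -> T ⇒ int -> int -> T ⇒ int -> int -> bool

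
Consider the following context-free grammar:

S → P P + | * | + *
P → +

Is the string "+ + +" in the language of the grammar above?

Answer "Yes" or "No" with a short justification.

Yes - a valid derivation exists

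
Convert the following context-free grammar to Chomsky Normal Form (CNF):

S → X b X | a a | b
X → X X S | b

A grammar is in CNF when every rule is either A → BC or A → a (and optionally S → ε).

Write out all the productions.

TB → b; TA → a; S → b; X → b; S → X X0; X0 → TB X; S → TA TA; X → X X1; X1 → X S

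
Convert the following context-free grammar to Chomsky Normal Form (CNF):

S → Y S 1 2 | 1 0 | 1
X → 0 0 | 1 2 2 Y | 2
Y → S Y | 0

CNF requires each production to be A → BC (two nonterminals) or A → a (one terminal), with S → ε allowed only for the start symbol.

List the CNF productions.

T1 → 1; T2 → 2; T0 → 0; S → 1; X → 2; Y → 0; S → Y X0; X0 → S X1; X1 → T1 T2; S → T1 T0; X → T0 T0; X → T1 X2; X2 → T2 X3; X3 → T2 Y; Y → S Y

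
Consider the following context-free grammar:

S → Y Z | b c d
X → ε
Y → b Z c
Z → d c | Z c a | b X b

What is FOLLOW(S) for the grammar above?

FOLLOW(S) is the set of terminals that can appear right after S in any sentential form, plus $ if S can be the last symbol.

We compute FOLLOW(S) using the standard algorithm.
FOLLOW(S) starts with {$}.
FIRST(S) = {b}
FIRST(X) = {ε}
FIRST(Y) = {b}
FIRST(Z) = {b, d}
FOLLOW(S) = {$}
FOLLOW(X) = {b}
FOLLOW(Y) = {b, d}
FOLLOW(Z) = {$, c}
Therefore, FOLLOW(S) = {$}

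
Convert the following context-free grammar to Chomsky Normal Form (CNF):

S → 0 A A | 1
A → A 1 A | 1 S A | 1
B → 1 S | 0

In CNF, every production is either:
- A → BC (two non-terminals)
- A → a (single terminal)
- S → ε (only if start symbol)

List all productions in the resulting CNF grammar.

T0 → 0; S → 1; T1 → 1; A → 1; B → 0; S → T0 X0; X0 → A A; A → A X1; X1 → T1 A; A → T1 X2; X2 → S A; B → T1 S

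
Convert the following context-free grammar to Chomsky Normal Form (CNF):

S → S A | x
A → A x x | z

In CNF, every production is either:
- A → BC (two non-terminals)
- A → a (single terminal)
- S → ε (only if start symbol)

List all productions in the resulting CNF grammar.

S → x; TX → x; A → z; S → S A; A → A X0; X0 → TX TX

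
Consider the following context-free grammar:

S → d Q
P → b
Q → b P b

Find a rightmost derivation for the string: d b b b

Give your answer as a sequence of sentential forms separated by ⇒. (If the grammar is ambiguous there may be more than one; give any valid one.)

S ⇒ d Q ⇒ d b P b ⇒ d b b b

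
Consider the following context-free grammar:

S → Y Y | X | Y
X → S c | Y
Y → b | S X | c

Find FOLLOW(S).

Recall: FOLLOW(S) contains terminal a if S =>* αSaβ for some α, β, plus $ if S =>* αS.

We compute FOLLOW(S) using the standard algorithm.
FOLLOW(S) starts with {$}.
FIRST(S) = {b, c}
FIRST(X) = {b, c}
FIRST(Y) = {b, c}
FOLLOW(S) = {$, b, c}
FOLLOW(X) = {$, b, c}
FOLLOW(Y) = {$, b, c}
Therefore, FOLLOW(S) = {$, b, c}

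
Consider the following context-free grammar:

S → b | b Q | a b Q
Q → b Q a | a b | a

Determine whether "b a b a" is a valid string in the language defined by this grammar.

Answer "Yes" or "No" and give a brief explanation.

No - no valid derivation exists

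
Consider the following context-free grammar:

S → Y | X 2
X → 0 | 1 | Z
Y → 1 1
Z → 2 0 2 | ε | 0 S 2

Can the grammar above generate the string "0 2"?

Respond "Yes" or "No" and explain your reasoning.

Yes - a valid derivation exists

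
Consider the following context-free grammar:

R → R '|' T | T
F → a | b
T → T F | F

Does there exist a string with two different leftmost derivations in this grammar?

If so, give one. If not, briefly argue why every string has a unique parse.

No - every string in the language has a unique leftmost derivation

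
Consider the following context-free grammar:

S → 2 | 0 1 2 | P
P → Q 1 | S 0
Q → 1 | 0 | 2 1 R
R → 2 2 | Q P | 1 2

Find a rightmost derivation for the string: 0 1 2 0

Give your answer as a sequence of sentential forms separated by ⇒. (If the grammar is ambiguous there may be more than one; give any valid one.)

S ⇒ P ⇒ S 0 ⇒ 0 1 2 0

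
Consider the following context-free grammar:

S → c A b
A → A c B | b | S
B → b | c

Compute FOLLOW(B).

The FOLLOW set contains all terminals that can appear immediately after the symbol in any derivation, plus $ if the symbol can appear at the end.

We compute FOLLOW(B) using the standard algorithm.
FOLLOW(S) starts with {$}.
FIRST(A) = {b, c}
FIRST(B) = {b, c}
FIRST(S) = {c}
FOLLOW(A) = {b, c}
FOLLOW(B) = {b, c}
FOLLOW(S) = {$, b, c}
Therefore, FOLLOW(B) = {b, c}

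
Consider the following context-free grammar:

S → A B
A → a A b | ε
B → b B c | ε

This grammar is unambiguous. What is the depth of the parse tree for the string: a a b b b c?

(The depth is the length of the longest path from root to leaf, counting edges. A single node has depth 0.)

4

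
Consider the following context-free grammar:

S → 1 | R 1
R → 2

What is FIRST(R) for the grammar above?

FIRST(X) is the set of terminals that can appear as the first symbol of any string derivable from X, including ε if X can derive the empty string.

We compute FIRST(R) using the standard algorithm.
FIRST(R) = {2}
FIRST(S) = {1, 2}
Therefore, FIRST(R) = {2}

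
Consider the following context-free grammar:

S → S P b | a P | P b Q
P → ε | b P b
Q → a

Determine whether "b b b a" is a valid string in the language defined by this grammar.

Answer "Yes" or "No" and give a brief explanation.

Yes - a valid derivation exists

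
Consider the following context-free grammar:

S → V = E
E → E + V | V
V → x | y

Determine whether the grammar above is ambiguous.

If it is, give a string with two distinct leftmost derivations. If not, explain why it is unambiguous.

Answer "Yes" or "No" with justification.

No - the grammar is unambiguous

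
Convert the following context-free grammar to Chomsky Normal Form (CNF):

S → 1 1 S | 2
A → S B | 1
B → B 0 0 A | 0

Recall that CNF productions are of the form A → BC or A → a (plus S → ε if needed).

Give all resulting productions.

T1 → 1; S → 2; A → 1; T0 → 0; B → 0; S → T1 X0; X0 → T1 S; A → S B; B → B X1; X1 → T0 X2; X2 → T0 A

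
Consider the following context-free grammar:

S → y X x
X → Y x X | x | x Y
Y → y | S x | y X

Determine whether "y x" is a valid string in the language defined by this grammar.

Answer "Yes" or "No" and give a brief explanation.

No - no valid derivation exists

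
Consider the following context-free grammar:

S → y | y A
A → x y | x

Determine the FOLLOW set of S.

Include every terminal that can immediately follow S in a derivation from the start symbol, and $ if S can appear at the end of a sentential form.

We compute FOLLOW(S) using the standard algorithm.
FOLLOW(S) starts with {$}.
FIRST(A) = {x}
FIRST(S) = {y}
FOLLOW(A) = {$}
FOLLOW(S) = {$}
Therefore, FOLLOW(S) = {$}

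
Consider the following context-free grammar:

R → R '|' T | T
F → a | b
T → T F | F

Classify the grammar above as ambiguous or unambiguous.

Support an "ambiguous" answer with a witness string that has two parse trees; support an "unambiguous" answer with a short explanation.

Unambiguous - every string in the language has a unique parse tree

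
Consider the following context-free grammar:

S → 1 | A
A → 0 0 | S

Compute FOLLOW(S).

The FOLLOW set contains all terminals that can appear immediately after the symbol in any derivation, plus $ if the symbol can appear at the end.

We compute FOLLOW(S) using the standard algorithm.
FOLLOW(S) starts with {$}.
FIRST(A) = {0, 1}
FIRST(S) = {0, 1}
FOLLOW(A) = {$}
FOLLOW(S) = {$}
Therefore, FOLLOW(S) = {$}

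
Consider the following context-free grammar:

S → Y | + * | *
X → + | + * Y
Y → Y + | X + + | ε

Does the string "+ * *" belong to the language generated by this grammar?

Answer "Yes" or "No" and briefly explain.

No - no valid derivation exists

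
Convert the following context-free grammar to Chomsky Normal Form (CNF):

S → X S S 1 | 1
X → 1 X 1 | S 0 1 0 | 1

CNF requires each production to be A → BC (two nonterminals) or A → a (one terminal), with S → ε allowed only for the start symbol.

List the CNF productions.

T1 → 1; S → 1; T0 → 0; X → 1; S → X X0; X0 → S X1; X1 → S T1; X → T1 X2; X2 → X T1; X → S X3; X3 → T0 X4; X4 → T1 T0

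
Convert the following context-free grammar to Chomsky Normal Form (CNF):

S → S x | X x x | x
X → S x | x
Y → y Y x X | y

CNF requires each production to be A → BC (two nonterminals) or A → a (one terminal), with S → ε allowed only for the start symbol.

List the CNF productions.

TX → x; S → x; X → x; TY → y; Y → y; S → S TX; S → X X0; X0 → TX TX; X → S TX; Y → TY X1; X1 → Y X2; X2 → TX X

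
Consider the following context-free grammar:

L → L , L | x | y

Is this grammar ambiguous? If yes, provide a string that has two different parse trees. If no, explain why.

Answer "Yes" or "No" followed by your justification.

Yes - the string 'y , x , y , y' has two distinct leftmost derivations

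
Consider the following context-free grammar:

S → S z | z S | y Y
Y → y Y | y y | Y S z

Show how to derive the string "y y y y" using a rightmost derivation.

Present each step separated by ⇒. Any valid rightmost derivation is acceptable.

S ⇒ y Y ⇒ y y Y ⇒ y y y y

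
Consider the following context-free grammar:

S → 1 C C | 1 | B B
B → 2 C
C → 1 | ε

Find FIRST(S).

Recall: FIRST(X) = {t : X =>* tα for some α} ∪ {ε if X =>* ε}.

We compute FIRST(S) using the standard algorithm.
FIRST(B) = {2}
FIRST(C) = {1, ε}
FIRST(S) = {1, 2}
Therefore, FIRST(S) = {1, 2}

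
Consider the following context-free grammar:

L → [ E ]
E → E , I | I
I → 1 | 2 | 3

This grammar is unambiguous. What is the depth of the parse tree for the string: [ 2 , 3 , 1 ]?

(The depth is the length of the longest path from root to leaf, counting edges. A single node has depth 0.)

5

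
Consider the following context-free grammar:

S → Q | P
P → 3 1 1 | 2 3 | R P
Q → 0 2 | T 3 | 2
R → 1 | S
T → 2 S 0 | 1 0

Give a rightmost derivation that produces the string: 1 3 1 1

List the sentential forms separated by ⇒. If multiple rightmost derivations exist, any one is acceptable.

S ⇒ P ⇒ R P ⇒ R 3 1 1 ⇒ 1 3 1 1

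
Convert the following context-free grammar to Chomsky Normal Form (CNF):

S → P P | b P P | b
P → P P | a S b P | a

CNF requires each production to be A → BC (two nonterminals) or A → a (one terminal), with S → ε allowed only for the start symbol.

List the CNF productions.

TB → b; S → b; TA → a; P → a; S → P P; S → TB X0; X0 → P P; P → P P; P → TA X1; X1 → S X2; X2 → TB P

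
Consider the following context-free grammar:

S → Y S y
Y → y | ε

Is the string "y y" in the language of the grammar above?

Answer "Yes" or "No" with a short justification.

No - no valid derivation exists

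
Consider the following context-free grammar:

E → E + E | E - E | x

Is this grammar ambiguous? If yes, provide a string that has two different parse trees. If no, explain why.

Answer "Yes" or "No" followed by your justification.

Yes - the string 'x - x - x - x + x + x' has two distinct leftmost derivations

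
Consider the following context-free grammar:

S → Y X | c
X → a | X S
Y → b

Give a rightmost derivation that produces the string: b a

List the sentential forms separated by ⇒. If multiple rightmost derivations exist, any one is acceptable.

S ⇒ Y X ⇒ Y a ⇒ b a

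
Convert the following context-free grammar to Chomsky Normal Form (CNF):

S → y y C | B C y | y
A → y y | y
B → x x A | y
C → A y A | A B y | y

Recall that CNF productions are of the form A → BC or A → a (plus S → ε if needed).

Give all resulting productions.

TY → y; S → y; A → y; TX → x; B → y; C → y; S → TY X0; X0 → TY C; S → B X1; X1 → C TY; A → TY TY; B → TX X2; X2 → TX A; C → A X3; X3 → TY A; C → A X4; X4 → B TY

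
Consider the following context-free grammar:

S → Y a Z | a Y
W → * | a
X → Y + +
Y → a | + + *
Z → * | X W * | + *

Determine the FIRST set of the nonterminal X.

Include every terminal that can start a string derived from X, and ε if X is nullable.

We compute FIRST(X) using the standard algorithm.
FIRST(S) = {+, a}
FIRST(W) = {*, a}
FIRST(X) = {+, a}
FIRST(Y) = {+, a}
FIRST(Z) = {*, +, a}
Therefore, FIRST(X) = {+, a}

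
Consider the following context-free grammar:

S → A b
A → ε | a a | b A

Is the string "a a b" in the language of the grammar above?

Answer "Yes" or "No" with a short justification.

Yes - a valid derivation exists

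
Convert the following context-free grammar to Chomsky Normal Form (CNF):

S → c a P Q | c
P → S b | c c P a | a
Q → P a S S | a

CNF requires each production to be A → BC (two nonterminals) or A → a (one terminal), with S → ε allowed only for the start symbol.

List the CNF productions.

TC → c; TA → a; S → c; TB → b; P → a; Q → a; S → TC X0; X0 → TA X1; X1 → P Q; P → S TB; P → TC X2; X2 → TC X3; X3 → P TA; Q → P X4; X4 → TA X5; X5 → S S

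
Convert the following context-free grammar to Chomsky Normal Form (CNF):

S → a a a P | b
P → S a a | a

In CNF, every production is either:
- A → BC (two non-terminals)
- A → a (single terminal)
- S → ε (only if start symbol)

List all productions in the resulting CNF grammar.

TA → a; S → b; P → a; S → TA X0; X0 → TA X1; X1 → TA P; P → S X2; X2 → TA TA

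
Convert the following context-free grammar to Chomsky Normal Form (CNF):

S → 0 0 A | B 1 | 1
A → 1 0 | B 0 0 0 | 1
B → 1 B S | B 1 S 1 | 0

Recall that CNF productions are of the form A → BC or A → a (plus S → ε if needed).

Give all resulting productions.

T0 → 0; T1 → 1; S → 1; A → 1; B → 0; S → T0 X0; X0 → T0 A; S → B T1; A → T1 T0; A → B X1; X1 → T0 X2; X2 → T0 T0; B → T1 X3; X3 → B S; B → B X4; X4 → T1 X5; X5 → S T1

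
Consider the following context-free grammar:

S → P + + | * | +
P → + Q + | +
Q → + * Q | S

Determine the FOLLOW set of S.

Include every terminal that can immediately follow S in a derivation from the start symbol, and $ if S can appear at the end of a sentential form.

We compute FOLLOW(S) using the standard algorithm.
FOLLOW(S) starts with {$}.
FIRST(P) = {+}
FIRST(Q) = {*, +}
FIRST(S) = {*, +}
FOLLOW(P) = {+}
FOLLOW(Q) = {+}
FOLLOW(S) = {$, +}
Therefore, FOLLOW(S) = {$, +}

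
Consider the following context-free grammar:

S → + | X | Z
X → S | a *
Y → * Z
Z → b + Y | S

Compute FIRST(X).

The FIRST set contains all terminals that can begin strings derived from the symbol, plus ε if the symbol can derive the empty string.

We compute FIRST(X) using the standard algorithm.
FIRST(S) = {+, a, b}
FIRST(X) = {+, a, b}
FIRST(Y) = {*}
FIRST(Z) = {+, a, b}
Therefore, FIRST(X) = {+, a, b}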